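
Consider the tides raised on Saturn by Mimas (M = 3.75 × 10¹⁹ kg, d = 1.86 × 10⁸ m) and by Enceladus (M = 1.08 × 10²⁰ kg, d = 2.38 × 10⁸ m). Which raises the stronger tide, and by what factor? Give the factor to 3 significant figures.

Tidal stretch scales as M/d³; compute that for each body.
Mimas: (3.75 × 10¹⁹) / (1.86 × 10⁸)³ = 5.828 × 10⁻⁶
Enceladus: (1.08 × 10²⁰) / (2.38 × 10⁸)³ = 8.011 × 10⁻⁶
Ratio (larger/smaller) = 1.37

Enceladus, by a factor of ≈ 1.37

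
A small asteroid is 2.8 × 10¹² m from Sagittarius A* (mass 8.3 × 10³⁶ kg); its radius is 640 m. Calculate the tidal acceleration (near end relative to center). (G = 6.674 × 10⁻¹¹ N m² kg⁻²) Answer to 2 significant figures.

Δa = 2GMr/d³
   = 2 × (6.674 × 10⁻¹¹) × (8.3 × 10³⁶) × (640) / (2.8 × 10¹²)³
   = 3.2 × 10⁻⁸ m/s²

3.2 × 10⁻⁸ m/s²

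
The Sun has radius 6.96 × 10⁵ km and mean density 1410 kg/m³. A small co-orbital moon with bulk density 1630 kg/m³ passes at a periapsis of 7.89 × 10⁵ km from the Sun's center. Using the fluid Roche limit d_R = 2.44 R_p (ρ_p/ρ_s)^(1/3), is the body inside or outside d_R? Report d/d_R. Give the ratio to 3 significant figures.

d_R = 2.44 × (6.96 × 10⁵ km) × (1410/1630)^(1/3) = 1.618 × 10⁶ km
d/d_R = (7.89 × 10⁵) / (1.618 × 10⁶) = 0.488
Since d/d_R < 1, the body is inside the Roche limit.

inside; d/d_R ≈ 0.488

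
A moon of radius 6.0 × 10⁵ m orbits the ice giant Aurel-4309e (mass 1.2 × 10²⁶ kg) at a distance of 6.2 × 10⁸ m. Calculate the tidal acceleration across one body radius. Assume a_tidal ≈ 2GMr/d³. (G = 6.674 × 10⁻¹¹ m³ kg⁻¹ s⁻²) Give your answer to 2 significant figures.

4.0 × 10⁻⁵ m/s²

The tidal stretch is the gradient of GM/d² times the body's extent r, hence the 1/d³ dependence.
Δg = 2GMr/d³
   = 2 × (6.674 × 10⁻¹¹) × (1.2 × 10²⁶) × (6.0 × 10⁵) / (6.2 × 10⁸)³
   = 4.0 × 10⁻⁵ m/s²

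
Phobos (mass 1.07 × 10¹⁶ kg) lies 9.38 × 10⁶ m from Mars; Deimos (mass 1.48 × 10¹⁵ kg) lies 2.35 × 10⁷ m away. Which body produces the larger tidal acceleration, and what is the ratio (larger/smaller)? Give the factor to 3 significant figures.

Tidal acceleration ∝ M/d³, so compare M/d³ for each.
Phobos: (1.07 × 10¹⁶) / (9.38 × 10⁶)³ = 1.297 × 10⁻⁵
Deimos: (1.48 × 10¹⁵) / (2.35 × 10⁷)³ = 1.140 × 10⁻⁷
Ratio (larger/smaller) = 114

Phobos, by a factor of ≈ 114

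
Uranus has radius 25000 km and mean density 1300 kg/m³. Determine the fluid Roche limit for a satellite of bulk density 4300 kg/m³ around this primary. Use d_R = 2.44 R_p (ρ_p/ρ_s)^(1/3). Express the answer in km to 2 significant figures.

d_R = 2.44 × 25000 km × (1300/4300)^(1/3)
    = 41000 km

41000 km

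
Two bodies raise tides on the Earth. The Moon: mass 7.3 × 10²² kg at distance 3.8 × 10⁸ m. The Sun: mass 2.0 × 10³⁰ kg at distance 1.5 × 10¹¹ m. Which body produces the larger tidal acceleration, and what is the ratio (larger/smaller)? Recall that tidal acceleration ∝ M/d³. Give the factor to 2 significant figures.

The Moon, by a factor of ≈ 2.2

Tidal acceleration ∝ M/d³, so compare M/d³ for each.
The Moon: (7.3 × 10²²) / (3.8 × 10⁸)³ = 1.330 × 10⁻³
The Sun: (2.0 × 10³⁰) / (1.5 × 10¹¹)³ = 5.926 × 10⁻⁴
Ratio (larger/smaller) = 2.2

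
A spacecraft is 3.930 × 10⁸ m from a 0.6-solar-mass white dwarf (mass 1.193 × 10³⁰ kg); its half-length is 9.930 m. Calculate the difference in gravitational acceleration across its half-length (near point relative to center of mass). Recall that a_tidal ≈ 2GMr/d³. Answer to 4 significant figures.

2.605 × 10⁻⁵ m/s²

Δg = 2GMr/d³
   = 2 × (6.674 × 10⁻¹¹) × (1.193 × 10³⁰) × (9.930) / (3.930 × 10⁸)³
   = 2.605 × 10⁻⁵ m/s²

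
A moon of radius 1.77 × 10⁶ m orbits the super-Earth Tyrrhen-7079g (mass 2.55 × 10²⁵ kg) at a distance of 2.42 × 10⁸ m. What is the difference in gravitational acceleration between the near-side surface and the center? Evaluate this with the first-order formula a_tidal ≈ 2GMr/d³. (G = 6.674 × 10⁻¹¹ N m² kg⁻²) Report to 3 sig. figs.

Δg = 2GMr/d³
   = 2 × (6.674 × 10⁻¹¹) × (2.55 × 10²⁵) × (1.77 × 10⁶) / (2.42 × 10⁸)³
   = 4.25 × 10⁻⁴ m/s²

4.25 × 10⁻⁴ m/s²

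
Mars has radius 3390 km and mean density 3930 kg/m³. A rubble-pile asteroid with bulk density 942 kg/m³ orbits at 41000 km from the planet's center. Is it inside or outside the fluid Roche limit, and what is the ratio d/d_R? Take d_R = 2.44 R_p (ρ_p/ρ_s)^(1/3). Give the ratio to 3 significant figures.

outside; d/d_R ≈ 3.08

d_R = 2.44 × (3390 km) × (3930/942)^(1/3) = 13320 km
d/d_R = (41000) / (13320) = 3.08
Since d/d_R > 1, the body is outside the Roche limit.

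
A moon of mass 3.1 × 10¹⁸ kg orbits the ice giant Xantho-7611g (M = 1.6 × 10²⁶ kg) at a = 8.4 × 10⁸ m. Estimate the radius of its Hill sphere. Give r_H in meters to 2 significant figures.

1.6 × 10⁶ m

r_H ≈ a (m/3M)^(1/3)
    = (8.4 × 10⁸) × (3.1 × 10¹⁸ / (3 × 1.6 × 10²⁶))^(1/3)
    = 1.6 × 10⁶ m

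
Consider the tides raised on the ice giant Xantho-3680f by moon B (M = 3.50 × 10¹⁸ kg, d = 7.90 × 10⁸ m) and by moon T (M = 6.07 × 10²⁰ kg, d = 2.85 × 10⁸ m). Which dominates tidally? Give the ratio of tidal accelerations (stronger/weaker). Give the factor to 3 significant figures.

Tidal stretch scales as M/d³; compute that for each body.
Moon B: (3.50 × 10¹⁸) / (7.90 × 10⁸)³ = 7.099 × 10⁻⁹
Moon T: (6.07 × 10²⁰) / (2.85 × 10⁸)³ = 2.622 × 10⁻⁵
Ratio (larger/smaller) = 3690

Moon T, by a factor of ≈ 3690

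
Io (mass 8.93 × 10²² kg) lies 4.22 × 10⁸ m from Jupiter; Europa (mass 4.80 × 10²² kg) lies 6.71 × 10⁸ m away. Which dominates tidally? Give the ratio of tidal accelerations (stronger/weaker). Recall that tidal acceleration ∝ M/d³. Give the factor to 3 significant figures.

Io, by a factor of ≈ 7.48

Tidal acceleration ∝ M/d³, so compare M/d³ for each.
Io: (8.93 × 10²²) / (4.22 × 10⁸)³ = 1.188 × 10⁻³
Europa: (4.80 × 10²²) / (6.71 × 10⁸)³ = 1.589 × 10⁻⁴
Ratio (larger/smaller) = 7.48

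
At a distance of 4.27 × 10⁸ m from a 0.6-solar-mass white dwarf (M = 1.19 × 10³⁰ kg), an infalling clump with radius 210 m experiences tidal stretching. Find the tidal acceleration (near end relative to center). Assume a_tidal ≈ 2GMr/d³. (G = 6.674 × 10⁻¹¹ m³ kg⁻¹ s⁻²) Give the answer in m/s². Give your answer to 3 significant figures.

The tidal stretch is the gradient of GM/d² times the body's extent r, hence the 1/d³ dependence.
Δa = 2GMr/d³
   = 2 × (6.674 × 10⁻¹¹) × (1.19 × 10³⁰) × (210) / (4.27 × 10⁸)³
   = 4.28 × 10⁻⁴ m/s²

4.28 × 10⁻⁴ m/s²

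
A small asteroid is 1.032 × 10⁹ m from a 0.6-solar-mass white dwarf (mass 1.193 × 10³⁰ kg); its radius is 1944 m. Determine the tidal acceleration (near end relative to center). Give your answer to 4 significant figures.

Δg = 2GMr/d³
   = 2 × (6.674 × 10⁻¹¹) × (1.193 × 10³⁰) × (1944) / (1.032 × 10⁹)³
   = 2.817 × 10⁻⁴ m/s²

2.817 × 10⁻⁴ m/s²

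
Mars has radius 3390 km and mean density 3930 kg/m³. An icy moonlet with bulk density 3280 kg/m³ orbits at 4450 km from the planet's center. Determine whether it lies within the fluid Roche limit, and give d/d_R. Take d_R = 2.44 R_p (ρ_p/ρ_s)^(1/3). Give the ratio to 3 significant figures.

inside; d/d_R ≈ 0.507

d_R = 2.44 × (3390 km) × (3930/3280)^(1/3) = 8785 km
d/d_R = (4450) / (8785) = 0.507
Since d/d_R < 1, the body is inside the Roche limit.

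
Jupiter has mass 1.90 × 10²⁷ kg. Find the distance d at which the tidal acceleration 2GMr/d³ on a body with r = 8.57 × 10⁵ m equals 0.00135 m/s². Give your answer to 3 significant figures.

5.44 × 10⁸ m

2GMr/d³ = a_tidal  ⇒  d = (2GMr / a_tidal)^(1/3)
d = (2 × 6.674×10⁻¹¹ × (1.90 × 10²⁷) × (8.57 × 10⁵) / (0.00135))^(1/3)
  = 5.44 × 10⁸ m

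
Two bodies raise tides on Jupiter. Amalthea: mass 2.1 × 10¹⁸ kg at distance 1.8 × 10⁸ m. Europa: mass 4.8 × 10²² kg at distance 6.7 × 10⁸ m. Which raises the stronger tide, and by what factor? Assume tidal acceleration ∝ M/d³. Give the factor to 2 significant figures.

Europa, by a factor of ≈ 440

Tidal acceleration ∝ M/d³, so compare M/d³ for each.
Amalthea: (2.1 × 10¹⁸) / (1.8 × 10⁸)³ = 3.601 × 10⁻⁷
Europa: (4.8 × 10²²) / (6.7 × 10⁸)³ = 1.596 × 10⁻⁴
Ratio (larger/smaller) = 440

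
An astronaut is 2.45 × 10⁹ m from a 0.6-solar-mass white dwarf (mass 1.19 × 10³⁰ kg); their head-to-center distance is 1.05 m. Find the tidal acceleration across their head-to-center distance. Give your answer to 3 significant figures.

1.13 × 10⁻⁸ m/s²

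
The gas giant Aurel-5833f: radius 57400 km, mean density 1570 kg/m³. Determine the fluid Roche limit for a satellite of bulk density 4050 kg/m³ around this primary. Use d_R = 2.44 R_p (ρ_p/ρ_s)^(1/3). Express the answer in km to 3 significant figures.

1.02 × 10⁵ km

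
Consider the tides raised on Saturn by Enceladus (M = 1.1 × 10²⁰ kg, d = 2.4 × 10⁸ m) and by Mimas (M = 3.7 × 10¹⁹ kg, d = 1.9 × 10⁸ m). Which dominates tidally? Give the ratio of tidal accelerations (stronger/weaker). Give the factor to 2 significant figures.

Tidal acceleration ∝ M/d³, so compare M/d³ for each.
Enceladus: (1.1 × 10²⁰) / (2.4 × 10⁸)³ = 7.957 × 10⁻⁶
Mimas: (3.7 × 10¹⁹) / (1.9 × 10⁸)³ = 5.394 × 10⁻⁶
Ratio (larger/smaller) = 1.5

Enceladus, by a factor of ≈ 1.5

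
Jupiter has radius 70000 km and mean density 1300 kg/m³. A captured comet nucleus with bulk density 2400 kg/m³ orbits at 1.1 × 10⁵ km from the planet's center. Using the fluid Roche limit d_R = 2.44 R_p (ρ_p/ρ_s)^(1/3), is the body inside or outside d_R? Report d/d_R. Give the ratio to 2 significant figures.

d_R = 2.44 × (70000 km) × (1300/2400)^(1/3) = 1.392 × 10⁵ km
d/d_R = (1.1 × 10⁵) / (1.392 × 10⁵) = 0.79
Since d/d_R < 1, the body is inside the Roche limit.

inside; d/d_R ≈ 0.79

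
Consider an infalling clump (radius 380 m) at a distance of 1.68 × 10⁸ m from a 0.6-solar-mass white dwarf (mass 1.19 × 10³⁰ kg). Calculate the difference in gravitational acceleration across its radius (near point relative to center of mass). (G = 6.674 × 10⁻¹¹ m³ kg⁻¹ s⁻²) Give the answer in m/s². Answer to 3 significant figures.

1.27 × 10⁻² m/s²

Δg = 2GMr/d³
   = 2 × (6.674 × 10⁻¹¹) × (1.19 × 10³⁰) × (380) / (1.68 × 10⁸)³
   = 1.27 × 10⁻² m/s²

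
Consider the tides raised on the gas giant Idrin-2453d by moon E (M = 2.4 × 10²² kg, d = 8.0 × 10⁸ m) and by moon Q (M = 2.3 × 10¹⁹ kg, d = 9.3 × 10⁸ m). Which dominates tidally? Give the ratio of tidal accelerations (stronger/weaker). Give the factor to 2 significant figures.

Moon E, by a factor of ≈ 1600

Tidal acceleration ∝ M/d³, so compare M/d³ for each.
Moon E: (2.4 × 10²²) / (8.0 × 10⁸)³ = 4.688 × 10⁻⁵
Moon Q: (2.3 × 10¹⁹) / (9.3 × 10⁸)³ = 2.859 × 10⁻⁸
Ratio (larger/smaller) = 1600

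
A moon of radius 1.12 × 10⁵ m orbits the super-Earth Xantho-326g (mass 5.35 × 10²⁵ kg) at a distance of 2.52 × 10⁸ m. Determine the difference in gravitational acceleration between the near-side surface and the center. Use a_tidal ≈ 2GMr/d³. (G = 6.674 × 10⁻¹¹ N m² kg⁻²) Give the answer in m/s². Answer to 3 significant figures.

5.00 × 10⁻⁵ m/s²

Δg = 2GMr/d³
   = 2 × (6.674 × 10⁻¹¹) × (5.35 × 10²⁵) × (1.12 × 10⁵) / (2.52 × 10⁸)³
   = 5.00 × 10⁻⁵ m/s²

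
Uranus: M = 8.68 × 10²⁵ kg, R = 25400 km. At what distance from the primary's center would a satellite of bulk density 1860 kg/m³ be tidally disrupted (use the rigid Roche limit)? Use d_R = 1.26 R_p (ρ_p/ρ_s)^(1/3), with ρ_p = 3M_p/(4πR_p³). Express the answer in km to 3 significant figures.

28100 km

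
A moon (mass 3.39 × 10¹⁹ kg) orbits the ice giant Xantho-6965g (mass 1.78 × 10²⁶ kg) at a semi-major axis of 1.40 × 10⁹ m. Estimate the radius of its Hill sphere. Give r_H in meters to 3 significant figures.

r_H ≈ a (m/3M)^(1/3)
    = (1.40 × 10⁹) × (3.39 × 10¹⁹ / (3 × 1.78 × 10²⁶))^(1/3)
    = 5.58 × 10⁶ m

5.58 × 10⁶ m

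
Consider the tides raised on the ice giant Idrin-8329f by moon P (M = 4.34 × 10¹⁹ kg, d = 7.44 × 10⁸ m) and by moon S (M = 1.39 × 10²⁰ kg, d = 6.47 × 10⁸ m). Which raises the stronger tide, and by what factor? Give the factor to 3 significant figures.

Tidal stretch scales as M/d³; compute that for each body.
Moon P: (4.34 × 10¹⁹) / (7.44 × 10⁸)³ = 1.054 × 10⁻⁷
Moon S: (1.39 × 10²⁰) / (6.47 × 10⁸)³ = 5.132 × 10⁻⁷
Ratio (larger/smaller) = 4.87

Moon S, by a factor of ≈ 4.87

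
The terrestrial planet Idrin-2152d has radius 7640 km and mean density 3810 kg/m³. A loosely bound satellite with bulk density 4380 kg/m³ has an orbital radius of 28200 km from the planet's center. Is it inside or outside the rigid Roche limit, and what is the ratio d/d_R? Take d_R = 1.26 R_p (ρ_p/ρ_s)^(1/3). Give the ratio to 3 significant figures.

d_R = 1.26 × (7640 km) × (3810/4380)^(1/3) = 9189 km
d/d_R = (28200) / (9189) = 3.07
Since d/d_R > 1, the body is outside the Roche limit.

outside; d/d_R ≈ 3.07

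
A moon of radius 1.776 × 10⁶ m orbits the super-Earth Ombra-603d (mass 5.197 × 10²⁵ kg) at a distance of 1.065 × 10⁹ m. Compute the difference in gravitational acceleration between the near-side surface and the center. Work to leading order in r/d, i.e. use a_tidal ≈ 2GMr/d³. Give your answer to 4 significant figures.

1.020 × 10⁻⁵ m/s²

a_tidal = 2GMr/d³
        = 2 × (6.674 × 10⁻¹¹) × (5.197 × 10²⁵) × (1.776 × 10⁶) / (1.065 × 10⁹)³
        = 1.020 × 10⁻⁵ m/s²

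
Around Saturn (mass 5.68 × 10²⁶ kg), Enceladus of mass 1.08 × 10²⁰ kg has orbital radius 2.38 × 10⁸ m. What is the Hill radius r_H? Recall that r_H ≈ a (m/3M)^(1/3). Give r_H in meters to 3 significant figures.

9.49 × 10⁵ m

r_H ≈ a (m/3M)^(1/3)
    = (2.38 × 10⁸) × (1.08 × 10²⁰ / (3 × 5.68 × 10²⁶))^(1/3)
    = 9.49 × 10⁵ m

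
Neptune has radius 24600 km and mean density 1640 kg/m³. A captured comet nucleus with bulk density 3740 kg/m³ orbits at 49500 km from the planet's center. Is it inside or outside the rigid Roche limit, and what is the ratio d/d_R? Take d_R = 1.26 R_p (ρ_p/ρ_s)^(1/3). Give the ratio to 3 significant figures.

outside; d/d_R ≈ 2.10

d_R = 1.26 × (24600 km) × (1640/3740)^(1/3) = 23550 km
d/d_R = (49500) / (23550) = 2.10
Since d/d_R > 1, the body is outside the Roche limit.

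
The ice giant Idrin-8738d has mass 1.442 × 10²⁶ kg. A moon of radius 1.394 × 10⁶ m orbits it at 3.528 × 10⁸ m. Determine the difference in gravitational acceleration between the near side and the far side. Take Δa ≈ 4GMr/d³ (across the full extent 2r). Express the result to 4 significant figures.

Δa = 4GMr/d³
   = 4 × (6.674 × 10⁻¹¹) × (1.442 × 10²⁶) × (1.394 × 10⁶) / (3.528 × 10⁸)³
   = 1.222 × 10⁻³ m/s²

1.222 × 10⁻³ m/s²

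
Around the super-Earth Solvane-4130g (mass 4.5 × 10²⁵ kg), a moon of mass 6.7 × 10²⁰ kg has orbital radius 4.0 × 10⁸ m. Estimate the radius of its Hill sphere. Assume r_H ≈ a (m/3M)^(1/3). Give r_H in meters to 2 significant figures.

6.8 × 10⁶ m

r_H ≈ a (m/3M)^(1/3)
    = (4.0 × 10⁸) × (6.7 × 10²⁰ / (3 × 4.5 × 10²⁵))^(1/3)
    = 6.8 × 10⁶ m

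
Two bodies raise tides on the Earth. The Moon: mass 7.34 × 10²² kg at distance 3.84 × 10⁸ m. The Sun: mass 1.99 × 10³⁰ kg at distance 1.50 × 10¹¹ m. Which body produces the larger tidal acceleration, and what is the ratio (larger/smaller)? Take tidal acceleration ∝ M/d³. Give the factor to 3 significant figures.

The Moon, by a factor of ≈ 2.20

Tidal acceleration ∝ M/d³, so compare M/d³ for each.
The Moon: (7.34 × 10²²) / (3.84 × 10⁸)³ = 1.296 × 10⁻³
The Sun: (1.99 × 10³⁰) / (1.50 × 10¹¹)³ = 5.896 × 10⁻⁴
Ratio (larger/smaller) = 2.20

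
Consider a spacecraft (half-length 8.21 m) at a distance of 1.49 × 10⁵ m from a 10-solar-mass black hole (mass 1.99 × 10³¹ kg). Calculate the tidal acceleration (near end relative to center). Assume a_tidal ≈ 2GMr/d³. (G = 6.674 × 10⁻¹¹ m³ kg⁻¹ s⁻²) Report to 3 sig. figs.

Δg = 2GMr/d³
   = 2 × (6.674 × 10⁻¹¹) × (1.99 × 10³¹) × (8.21) / (1.49 × 10⁵)³
   = 6.59 × 10⁶ m/s²

6.59 × 10⁶ m/s²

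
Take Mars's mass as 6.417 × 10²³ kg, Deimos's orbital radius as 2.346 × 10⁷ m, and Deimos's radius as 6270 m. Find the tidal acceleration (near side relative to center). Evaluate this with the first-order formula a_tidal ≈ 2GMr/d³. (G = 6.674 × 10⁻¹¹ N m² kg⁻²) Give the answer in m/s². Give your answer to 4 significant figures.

Δg = 2GMr/d³
   = 2 × (6.674 × 10⁻¹¹) × (6.417 × 10²³) × (6270) / (2.346 × 10⁷)³
   = 4.159 × 10⁻⁵ m/s²

4.159 × 10⁻⁵ m/s²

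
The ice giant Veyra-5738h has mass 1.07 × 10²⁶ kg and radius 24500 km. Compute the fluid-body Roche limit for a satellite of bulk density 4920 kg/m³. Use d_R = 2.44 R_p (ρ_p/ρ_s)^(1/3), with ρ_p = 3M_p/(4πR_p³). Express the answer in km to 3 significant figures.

ρ_p = 3M_p/(4πR_p³) = 3 × (1.07 × 10²⁶) / (4π × (2.45 × 10⁷ m)³) = 1740 kg/m³
d_R = 2.44 × 24500 km × (1740/4920)^(1/3)
    = 42300 km

42300 km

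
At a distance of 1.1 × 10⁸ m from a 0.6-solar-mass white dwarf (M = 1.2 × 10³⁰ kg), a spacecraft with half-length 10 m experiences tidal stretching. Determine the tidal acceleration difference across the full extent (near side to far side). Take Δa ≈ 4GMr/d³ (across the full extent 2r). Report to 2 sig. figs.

2.4 × 10⁻³ m/s²

Near-to-far spans 2r, so the tidal difference is twice the near-to-center value: 4GMr/d³.
Δg = 4GMr/d³
   = 4 × (6.674 × 10⁻¹¹) × (1.2 × 10³⁰) × (10) / (1.1 × 10⁸)³
   = 2.4 × 10⁻³ m/s²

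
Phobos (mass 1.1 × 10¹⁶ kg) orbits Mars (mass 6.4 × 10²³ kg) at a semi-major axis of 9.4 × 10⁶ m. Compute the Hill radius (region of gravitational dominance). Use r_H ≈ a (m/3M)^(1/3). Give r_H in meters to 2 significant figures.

1.7 × 10⁴ m

r_H ≈ a (m/3M)^(1/3)
    = (9.4 × 10⁶) × (1.1 × 10¹⁶ / (3 × 6.4 × 10²³))^(1/3)
    = 1.7 × 10⁴ m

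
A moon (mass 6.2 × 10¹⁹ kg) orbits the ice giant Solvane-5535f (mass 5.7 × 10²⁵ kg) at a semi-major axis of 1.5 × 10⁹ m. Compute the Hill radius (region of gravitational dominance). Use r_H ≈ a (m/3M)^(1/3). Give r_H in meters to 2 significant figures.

r_H ≈ a (m/3M)^(1/3)
    = (1.5 × 10⁹) × (6.2 × 10¹⁹ / (3 × 5.7 × 10²⁵))^(1/3)
    = 1.1 × 10⁷ m

1.1 × 10⁷ m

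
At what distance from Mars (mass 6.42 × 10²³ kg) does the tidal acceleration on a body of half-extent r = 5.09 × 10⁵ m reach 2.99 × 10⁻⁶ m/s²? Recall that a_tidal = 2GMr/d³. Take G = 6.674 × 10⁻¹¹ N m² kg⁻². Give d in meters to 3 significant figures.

2.44 × 10⁸ m

2GMr/d³ = a_tidal  ⇒  d = (2GMr / a_tidal)^(1/3)
d = (2 × 6.674×10⁻¹¹ × (6.42 × 10²³) × (5.09 × 10⁵) / (2.99 × 10⁻⁶))^(1/3)
  = 2.44 × 10⁸ m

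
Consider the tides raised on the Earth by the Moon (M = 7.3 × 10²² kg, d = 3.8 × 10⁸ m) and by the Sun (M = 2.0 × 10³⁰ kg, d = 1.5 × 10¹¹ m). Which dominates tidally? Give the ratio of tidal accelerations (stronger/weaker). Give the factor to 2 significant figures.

The Moon, by a factor of ≈ 2.2

Compare M/d³ for the two perturbers:
The Moon: (7.3 × 10²²) / (3.8 × 10⁸)³ = 1.330 × 10⁻³
The Sun: (2.0 × 10³⁰) / (1.5 × 10¹¹)³ = 5.926 × 10⁻⁴
Ratio (larger/smaller) = 2.2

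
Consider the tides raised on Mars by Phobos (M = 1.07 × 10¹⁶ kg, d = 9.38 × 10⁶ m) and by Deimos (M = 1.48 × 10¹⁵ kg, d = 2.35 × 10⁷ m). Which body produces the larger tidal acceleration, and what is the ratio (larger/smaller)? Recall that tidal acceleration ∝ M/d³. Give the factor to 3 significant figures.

Phobos, by a factor of ≈ 114

Compare M/d³ for the two perturbers:
Phobos: (1.07 × 10¹⁶) / (9.38 × 10⁶)³ = 1.297 × 10⁻⁵
Deimos: (1.48 × 10¹⁵) / (2.35 × 10⁷)³ = 1.140 × 10⁻⁷
Ratio (larger/smaller) = 114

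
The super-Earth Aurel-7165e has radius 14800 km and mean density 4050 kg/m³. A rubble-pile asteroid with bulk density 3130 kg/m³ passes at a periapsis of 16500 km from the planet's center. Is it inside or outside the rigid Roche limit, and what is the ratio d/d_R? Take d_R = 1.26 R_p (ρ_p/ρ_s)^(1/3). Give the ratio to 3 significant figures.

inside; d/d_R ≈ 0.812

d_R = 1.26 × (14800 km) × (4050/3130)^(1/3) = 20320 km
d/d_R = (16500) / (20320) = 0.812
Since d/d_R < 1, the body is inside the Roche limit.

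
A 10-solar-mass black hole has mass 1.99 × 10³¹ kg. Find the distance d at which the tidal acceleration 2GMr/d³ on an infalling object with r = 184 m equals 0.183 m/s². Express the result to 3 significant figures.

1.39 × 10⁸ m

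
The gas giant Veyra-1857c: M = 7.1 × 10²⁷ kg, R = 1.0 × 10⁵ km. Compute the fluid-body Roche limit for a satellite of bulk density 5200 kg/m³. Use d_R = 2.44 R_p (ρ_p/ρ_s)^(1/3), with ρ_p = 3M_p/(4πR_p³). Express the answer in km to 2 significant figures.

ρ_p = 3M_p/(4πR_p³) = 3 × (7.1 × 10²⁷) / (4π × (1.0 × 10⁸ m)³) = 1700 kg/m³
d_R = 2.44 × 1.0 × 10⁵ km × (1700/5200)^(1/3)
    = 1.7 × 10⁵ km

1.7 × 10⁵ km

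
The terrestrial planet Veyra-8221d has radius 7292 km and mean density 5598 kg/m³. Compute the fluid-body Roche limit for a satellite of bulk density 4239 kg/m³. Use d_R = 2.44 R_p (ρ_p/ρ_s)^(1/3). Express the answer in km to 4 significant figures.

19520 km

d_R = 2.44 × 7292 km × (5598/4239)^(1/3)
    = 19520 km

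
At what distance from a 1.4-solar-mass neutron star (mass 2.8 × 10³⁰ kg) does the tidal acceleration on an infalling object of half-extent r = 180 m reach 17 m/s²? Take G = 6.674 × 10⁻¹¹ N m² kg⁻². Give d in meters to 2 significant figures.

1.6 × 10⁷ m

2GMr/d³ = a_tidal  ⇒  d = (2GMr / a_tidal)^(1/3)
d = (2 × 6.674×10⁻¹¹ × (2.8 × 10³⁰) × (180) / (17))^(1/3)
  = 1.6 × 10⁷ m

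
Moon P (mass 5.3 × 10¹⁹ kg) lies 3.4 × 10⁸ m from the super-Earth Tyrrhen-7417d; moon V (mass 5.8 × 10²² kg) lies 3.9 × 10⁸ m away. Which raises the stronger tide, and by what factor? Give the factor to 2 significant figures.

The tide-raising term goes as M/d³ (the gradient of a 1/d² field).
Moon P: (5.3 × 10¹⁹) / (3.4 × 10⁸)³ = 1.348 × 10⁻⁶
Moon V: (5.8 × 10²²) / (3.9 × 10⁸)³ = 9.778 × 10⁻⁴
Ratio (larger/smaller) = 730

Moon V, by a factor of ≈ 730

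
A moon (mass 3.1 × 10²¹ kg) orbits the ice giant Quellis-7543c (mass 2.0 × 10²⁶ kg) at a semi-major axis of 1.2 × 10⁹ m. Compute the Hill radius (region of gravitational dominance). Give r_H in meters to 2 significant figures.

2.1 × 10⁷ m

r_H ≈ a (m/3M)^(1/3)
    = (1.2 × 10⁹) × (3.1 × 10²¹ / (3 × 2.0 × 10²⁶))^(1/3)
    = 2.1 × 10⁷ m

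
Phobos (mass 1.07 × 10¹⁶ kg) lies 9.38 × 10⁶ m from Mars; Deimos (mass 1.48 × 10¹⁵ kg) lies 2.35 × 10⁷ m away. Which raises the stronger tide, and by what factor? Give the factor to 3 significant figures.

Phobos, by a factor of ≈ 114

The tide-raising term goes as M/d³ (the gradient of a 1/d² field).
Phobos: (1.07 × 10¹⁶) / (9.38 × 10⁶)³ = 1.297 × 10⁻⁵
Deimos: (1.48 × 10¹⁵) / (2.35 × 10⁷)³ = 1.140 × 10⁻⁷
Ratio (larger/smaller) = 114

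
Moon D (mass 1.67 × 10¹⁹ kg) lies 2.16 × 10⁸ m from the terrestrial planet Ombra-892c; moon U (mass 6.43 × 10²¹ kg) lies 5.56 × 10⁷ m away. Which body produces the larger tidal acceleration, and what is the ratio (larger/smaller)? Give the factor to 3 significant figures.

The tide-raising term goes as M/d³ (the gradient of a 1/d² field).
Moon D: (1.67 × 10¹⁹) / (2.16 × 10⁸)³ = 1.657 × 10⁻⁶
Moon U: (6.43 × 10²¹) / (5.56 × 10⁷)³ = 3.741 × 10⁻²
Ratio (larger/smaller) = 22600

Moon U, by a factor of ≈ 22600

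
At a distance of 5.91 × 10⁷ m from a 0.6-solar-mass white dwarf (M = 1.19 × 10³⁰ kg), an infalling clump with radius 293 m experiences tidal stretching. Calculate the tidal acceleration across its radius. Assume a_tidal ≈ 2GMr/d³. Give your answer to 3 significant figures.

Since r ≪ d, expand the inverse-square field across one radius to get the leading 2GMr/d³ term.
a_tidal = 2GMr/d³
        = 2 × (6.674 × 10⁻¹¹) × (1.19 × 10³⁰) × (293) / (5.91 × 10⁷)³
        = 2.25 × 10⁻¹ m/s²

2.25 × 10⁻¹ m/s²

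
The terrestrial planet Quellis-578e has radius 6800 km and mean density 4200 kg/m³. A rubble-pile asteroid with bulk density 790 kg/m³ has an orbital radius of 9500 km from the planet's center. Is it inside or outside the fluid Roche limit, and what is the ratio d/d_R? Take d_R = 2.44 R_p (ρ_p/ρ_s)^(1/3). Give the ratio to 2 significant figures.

d_R = 2.44 × (6800 km) × (4200/790)^(1/3) = 28960 km
d/d_R = (9500) / (28960) = 0.33
Since d/d_R < 1, the body is inside the Roche limit.

inside; d/d_R ≈ 0.33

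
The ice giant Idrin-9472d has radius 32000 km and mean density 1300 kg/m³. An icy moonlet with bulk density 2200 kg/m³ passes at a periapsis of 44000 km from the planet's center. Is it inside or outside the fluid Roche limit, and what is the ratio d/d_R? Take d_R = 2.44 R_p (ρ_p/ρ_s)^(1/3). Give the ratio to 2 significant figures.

d_R = 2.44 × (32000 km) × (1300/2200)^(1/3) = 65520 km
d/d_R = (44000) / (65520) = 0.67
Since d/d_R < 1, the body is inside the Roche limit.

inside; d/d_R ≈ 0.67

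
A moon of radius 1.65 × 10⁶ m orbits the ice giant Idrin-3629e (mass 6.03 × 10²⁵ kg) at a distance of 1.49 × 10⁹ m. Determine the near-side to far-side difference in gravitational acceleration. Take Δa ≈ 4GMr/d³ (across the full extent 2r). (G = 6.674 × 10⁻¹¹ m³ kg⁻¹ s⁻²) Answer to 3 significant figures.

8.03 × 10⁻⁶ m/s²

Δa = 4GMr/d³
   = 4 × (6.674 × 10⁻¹¹) × (6.03 × 10²⁵) × (1.65 × 10⁶) / (1.49 × 10⁹)³
   = 8.03 × 10⁻⁶ m/s²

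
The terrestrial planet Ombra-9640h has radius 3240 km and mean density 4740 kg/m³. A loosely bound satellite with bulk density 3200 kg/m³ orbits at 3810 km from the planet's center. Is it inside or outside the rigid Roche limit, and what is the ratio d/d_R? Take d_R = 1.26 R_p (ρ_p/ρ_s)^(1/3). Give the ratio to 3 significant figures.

inside; d/d_R ≈ 0.819

d_R = 1.26 × (3240 km) × (4740/3200)^(1/3) = 4654 km
d/d_R = (3810) / (4654) = 0.819
Since d/d_R < 1, the body is inside the Roche limit.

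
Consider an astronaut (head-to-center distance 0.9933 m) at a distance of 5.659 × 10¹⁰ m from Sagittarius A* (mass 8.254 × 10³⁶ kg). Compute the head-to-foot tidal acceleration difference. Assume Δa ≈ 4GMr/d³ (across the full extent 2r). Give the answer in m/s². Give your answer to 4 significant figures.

1.208 × 10⁻⁵ m/s²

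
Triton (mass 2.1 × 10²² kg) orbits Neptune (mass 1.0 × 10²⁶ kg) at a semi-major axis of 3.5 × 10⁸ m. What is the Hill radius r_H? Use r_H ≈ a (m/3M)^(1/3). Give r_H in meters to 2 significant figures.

1.4 × 10⁷ m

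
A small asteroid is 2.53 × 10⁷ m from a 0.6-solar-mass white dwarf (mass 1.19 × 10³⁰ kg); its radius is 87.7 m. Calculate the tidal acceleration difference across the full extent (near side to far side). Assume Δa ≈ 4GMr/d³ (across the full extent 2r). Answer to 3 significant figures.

1.72 m/s²

Differencing GM/(d−r)² and GM/(d+r)² to first order in r/d gives 4GMr/d³.
a_tidal = 4GMr/d³
        = 4 × (6.674 × 10⁻¹¹) × (1.19 × 10³⁰) × (87.7) / (2.53 × 10⁷)³
        = 1.72 m/s²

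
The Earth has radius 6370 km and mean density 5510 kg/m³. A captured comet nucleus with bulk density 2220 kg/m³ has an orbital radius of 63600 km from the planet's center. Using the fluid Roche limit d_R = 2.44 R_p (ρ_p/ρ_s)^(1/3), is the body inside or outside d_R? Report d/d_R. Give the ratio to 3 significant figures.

d_R = 2.44 × (6370 km) × (5510/2220)^(1/3) = 21040 km
d/d_R = (63600) / (21040) = 3.02
Since d/d_R > 1, the body is outside the Roche limit.

outside; d/d_R ≈ 3.02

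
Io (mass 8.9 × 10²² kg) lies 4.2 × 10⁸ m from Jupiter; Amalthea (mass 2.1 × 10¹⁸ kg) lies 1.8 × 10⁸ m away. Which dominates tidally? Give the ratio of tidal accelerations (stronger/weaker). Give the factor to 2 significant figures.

Compare M/d³ for the two perturbers:
Io: (8.9 × 10²²) / (4.2 × 10⁸)³ = 1.201 × 10⁻³
Amalthea: (2.1 × 10¹⁸) / (1.8 × 10⁸)³ = 3.601 × 10⁻⁷
Ratio (larger/smaller) = 3300

Io, by a factor of ≈ 3300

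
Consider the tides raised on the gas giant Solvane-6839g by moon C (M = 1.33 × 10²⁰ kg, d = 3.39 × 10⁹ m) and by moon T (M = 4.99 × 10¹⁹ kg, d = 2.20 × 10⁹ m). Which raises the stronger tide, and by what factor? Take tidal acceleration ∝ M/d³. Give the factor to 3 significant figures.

Moon T, by a factor of ≈ 1.37

Compare M/d³ for the two perturbers:
Moon C: (1.33 × 10²⁰) / (3.39 × 10⁹)³ = 3.414 × 10⁻⁹
Moon T: (4.99 × 10¹⁹) / (2.20 × 10⁹)³ = 4.686 × 10⁻⁹
Ratio (larger/smaller) = 1.37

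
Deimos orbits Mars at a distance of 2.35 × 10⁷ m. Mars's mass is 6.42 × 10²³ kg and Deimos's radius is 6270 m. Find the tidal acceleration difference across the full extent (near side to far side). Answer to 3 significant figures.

8.28 × 10⁻⁵ m/s²

Differencing GM/(d−r)² and GM/(d+r)² to first order in r/d gives 4GMr/d³.
a_tidal = 4GMr/d³
        = 4 × (6.674 × 10⁻¹¹) × (6.42 × 10²³) × (6270) / (2.35 × 10⁷)³
        = 8.28 × 10⁻⁵ m/s²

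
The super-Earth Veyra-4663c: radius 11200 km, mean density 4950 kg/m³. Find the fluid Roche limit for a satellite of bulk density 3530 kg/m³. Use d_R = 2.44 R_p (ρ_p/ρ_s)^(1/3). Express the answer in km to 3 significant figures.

d_R = 2.44 × 11200 km × (4950/3530)^(1/3)
    = 30600 km

30600 km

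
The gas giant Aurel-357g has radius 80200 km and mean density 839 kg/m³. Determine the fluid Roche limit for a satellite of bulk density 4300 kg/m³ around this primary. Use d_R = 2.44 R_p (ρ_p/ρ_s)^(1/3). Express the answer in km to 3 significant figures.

d_R = 2.44 × 80200 km × (839/4300)^(1/3)
    = 1.13 × 10⁵ km

1.13 × 10⁵ km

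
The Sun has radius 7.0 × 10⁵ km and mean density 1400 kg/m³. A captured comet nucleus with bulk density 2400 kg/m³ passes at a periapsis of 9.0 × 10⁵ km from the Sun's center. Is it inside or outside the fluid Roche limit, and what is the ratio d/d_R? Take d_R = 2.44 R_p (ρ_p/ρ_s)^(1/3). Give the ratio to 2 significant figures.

inside; d/d_R ≈ 0.63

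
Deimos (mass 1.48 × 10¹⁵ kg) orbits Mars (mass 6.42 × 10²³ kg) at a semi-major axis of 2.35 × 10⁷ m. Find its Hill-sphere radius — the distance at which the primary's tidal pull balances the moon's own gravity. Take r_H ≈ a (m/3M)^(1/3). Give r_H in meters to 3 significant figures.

2.15 × 10⁴ m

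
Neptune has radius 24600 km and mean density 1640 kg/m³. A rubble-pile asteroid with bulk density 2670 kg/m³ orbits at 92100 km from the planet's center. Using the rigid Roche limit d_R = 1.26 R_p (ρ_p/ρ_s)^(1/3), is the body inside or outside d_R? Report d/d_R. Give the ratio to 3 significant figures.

outside; d/d_R ≈ 3.50

d_R = 1.26 × (24600 km) × (1640/2670)^(1/3) = 26350 km
d/d_R = (92100) / (26350) = 3.50
Since d/d_R > 1, the body is outside the Roche limit.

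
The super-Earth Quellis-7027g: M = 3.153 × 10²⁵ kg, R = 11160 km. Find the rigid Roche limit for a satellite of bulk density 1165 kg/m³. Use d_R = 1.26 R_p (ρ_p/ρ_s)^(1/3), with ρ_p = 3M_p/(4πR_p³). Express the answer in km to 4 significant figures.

ρ_p = 3M_p/(4πR_p³) = 3 × (3.153 × 10²⁵) / (4π × (1.116 × 10⁷ m)³) = 5416 kg/m³
d_R = 1.26 × 11160 km × (5416/1165)^(1/3)
    = 23470 km

23470 km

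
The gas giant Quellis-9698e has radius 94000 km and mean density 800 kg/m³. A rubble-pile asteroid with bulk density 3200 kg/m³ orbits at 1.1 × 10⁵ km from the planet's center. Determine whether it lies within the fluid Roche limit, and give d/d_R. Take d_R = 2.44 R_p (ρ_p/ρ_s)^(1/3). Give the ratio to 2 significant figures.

inside; d/d_R ≈ 0.76

d_R = 2.44 × (94000 km) × (800/3200)^(1/3) = 1.445 × 10⁵ km
d/d_R = (1.1 × 10⁵) / (1.445 × 10⁵) = 0.76
Since d/d_R < 1, the body is inside the Roche limit.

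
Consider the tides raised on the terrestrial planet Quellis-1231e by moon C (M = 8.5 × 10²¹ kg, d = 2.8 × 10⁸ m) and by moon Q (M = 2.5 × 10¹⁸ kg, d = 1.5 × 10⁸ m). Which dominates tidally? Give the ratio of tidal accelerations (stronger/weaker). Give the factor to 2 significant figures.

Tidal stretch scales as M/d³; compute that for each body.
Moon C: (8.5 × 10²¹) / (2.8 × 10⁸)³ = 3.872 × 10⁻⁴
Moon Q: (2.5 × 10¹⁸) / (1.5 × 10⁸)³ = 7.407 × 10⁻⁷
Ratio (larger/smaller) = 520

Moon C, by a factor of ≈ 520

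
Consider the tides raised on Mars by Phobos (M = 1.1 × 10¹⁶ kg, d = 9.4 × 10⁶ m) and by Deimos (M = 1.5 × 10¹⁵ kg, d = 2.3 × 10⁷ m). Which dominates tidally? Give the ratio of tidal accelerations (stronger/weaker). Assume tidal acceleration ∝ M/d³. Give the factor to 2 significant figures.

Compare M/d³ for the two perturbers:
Phobos: (1.1 × 10¹⁶) / (9.4 × 10⁶)³ = 1.324 × 10⁻⁵
Deimos: (1.5 × 10¹⁵) / (2.3 × 10⁷)³ = 1.233 × 10⁻⁷
Ratio (larger/smaller) = 110

Phobos, by a factor of ≈ 110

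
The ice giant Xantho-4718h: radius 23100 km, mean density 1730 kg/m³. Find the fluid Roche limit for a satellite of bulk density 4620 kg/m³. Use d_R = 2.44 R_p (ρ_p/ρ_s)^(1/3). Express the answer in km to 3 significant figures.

d_R = 2.44 × 23100 km × (1730/4620)^(1/3)
    = 40600 km

40600 km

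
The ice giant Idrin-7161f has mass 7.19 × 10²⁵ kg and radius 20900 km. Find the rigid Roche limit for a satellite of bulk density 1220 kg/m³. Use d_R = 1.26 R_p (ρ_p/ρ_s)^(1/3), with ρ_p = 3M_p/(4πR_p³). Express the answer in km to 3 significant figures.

30400 km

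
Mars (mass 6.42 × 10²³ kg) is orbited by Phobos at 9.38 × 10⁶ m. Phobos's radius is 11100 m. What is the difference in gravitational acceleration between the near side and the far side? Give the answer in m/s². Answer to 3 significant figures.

Differencing GM/(d−r)² and GM/(d+r)² to first order in r/d gives 4GMr/d³.
a_tidal = 4GMr/d³
        = 4 × (6.674 × 10⁻¹¹) × (6.42 × 10²³) × (11100) / (9.38 × 10⁶)³
        = 2.31 × 10⁻³ m/s²

2.31 × 10⁻³ m/s²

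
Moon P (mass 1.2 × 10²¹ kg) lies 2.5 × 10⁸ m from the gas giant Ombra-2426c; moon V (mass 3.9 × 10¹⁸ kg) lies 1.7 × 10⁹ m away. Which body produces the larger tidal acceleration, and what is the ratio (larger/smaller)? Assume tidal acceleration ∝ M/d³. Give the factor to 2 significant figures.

Moon P, by a factor of ≈ 97000

Tidal acceleration ∝ M/d³, so compare M/d³ for each.
Moon P: (1.2 × 10²¹) / (2.5 × 10⁸)³ = 7.680 × 10⁻⁵
Moon V: (3.9 × 10¹⁸) / (1.7 × 10⁹)³ = 7.938 × 10⁻¹⁰
Ratio (larger/smaller) = 97000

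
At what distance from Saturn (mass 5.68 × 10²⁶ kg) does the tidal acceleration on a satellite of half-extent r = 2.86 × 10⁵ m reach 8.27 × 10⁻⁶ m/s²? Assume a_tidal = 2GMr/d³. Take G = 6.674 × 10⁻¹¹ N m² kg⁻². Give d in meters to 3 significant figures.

2GMr/d³ = a_tidal  ⇒  d = (2GMr / a_tidal)^(1/3)
d = (2 × 6.674×10⁻¹¹ × (5.68 × 10²⁶) × (2.86 × 10⁵) / (8.27 × 10⁻⁶))^(1/3)
  = 1.38 × 10⁹ m

1.38 × 10⁹ m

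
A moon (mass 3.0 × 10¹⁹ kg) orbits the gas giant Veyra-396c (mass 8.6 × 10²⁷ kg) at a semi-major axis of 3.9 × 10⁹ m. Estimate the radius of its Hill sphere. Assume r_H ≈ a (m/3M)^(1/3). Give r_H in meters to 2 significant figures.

4.1 × 10⁶ m

r_H ≈ a (m/3M)^(1/3)
    = (3.9 × 10⁹) × (3.0 × 10¹⁹ / (3 × 8.6 × 10²⁷))^(1/3)
    = 4.1 × 10⁶ m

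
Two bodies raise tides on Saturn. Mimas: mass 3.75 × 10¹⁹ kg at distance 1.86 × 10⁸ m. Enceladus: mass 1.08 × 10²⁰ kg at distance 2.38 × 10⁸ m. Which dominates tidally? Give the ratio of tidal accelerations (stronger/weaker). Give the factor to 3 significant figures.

Enceladus, by a factor of ≈ 1.37

Tidal acceleration ∝ M/d³, so compare M/d³ for each.
Mimas: (3.75 × 10¹⁹) / (1.86 × 10⁸)³ = 5.828 × 10⁻⁶
Enceladus: (1.08 × 10²⁰) / (2.38 × 10⁸)³ = 8.011 × 10⁻⁶
Ratio (larger/smaller) = 1.37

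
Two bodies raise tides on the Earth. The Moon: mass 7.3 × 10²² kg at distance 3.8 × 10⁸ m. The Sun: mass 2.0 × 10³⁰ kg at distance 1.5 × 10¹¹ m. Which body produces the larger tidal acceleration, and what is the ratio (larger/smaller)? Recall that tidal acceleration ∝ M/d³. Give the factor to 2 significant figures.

The tide-raising term goes as M/d³ (the gradient of a 1/d² field).
The Moon: (7.3 × 10²²) / (3.8 × 10⁸)³ = 1.330 × 10⁻³
The Sun: (2.0 × 10³⁰) / (1.5 × 10¹¹)³ = 5.926 × 10⁻⁴
Ratio (larger/smaller) = 2.2

The Moon, by a factor of ≈ 2.2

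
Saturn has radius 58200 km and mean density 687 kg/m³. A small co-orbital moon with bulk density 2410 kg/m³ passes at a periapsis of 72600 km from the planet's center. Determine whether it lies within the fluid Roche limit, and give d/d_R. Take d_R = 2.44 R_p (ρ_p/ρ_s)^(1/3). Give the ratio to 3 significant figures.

d_R = 2.44 × (58200 km) × (687/2410)^(1/3) = 93460 km
d/d_R = (72600) / (93460) = 0.777
Since d/d_R < 1, the body is inside the Roche limit.

inside; d/d_R ≈ 0.777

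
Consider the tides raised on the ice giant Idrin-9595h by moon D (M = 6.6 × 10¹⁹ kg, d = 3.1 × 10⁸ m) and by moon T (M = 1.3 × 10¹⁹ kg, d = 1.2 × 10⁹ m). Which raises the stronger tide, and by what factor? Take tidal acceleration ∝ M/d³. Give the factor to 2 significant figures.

Moon D, by a factor of ≈ 290

Compare M/d³ for the two perturbers:
Moon D: (6.6 × 10¹⁹) / (3.1 × 10⁸)³ = 2.215 × 10⁻⁶
Moon T: (1.3 × 10¹⁹) / (1.2 × 10⁹)³ = 7.523 × 10⁻⁹
Ratio (larger/smaller) = 290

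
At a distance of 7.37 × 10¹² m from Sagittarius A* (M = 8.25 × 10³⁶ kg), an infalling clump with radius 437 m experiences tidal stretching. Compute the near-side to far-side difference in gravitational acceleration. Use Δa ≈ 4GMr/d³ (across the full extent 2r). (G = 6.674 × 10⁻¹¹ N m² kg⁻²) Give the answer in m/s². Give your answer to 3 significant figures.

Δg = 4GMr/d³
   = 4 × (6.674 × 10⁻¹¹) × (8.25 × 10³⁶) × (437) / (7.37 × 10¹²)³
   = 2.40 × 10⁻⁹ m/s²

2.40 × 10⁻⁹ m/s²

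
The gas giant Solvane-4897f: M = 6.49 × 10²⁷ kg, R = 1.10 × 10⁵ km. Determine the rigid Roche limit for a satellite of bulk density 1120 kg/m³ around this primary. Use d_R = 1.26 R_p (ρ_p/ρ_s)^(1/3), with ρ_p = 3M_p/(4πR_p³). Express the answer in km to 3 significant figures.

ρ_p = 3M_p/(4πR_p³) = 3 × (6.49 × 10²⁷) / (4π × (1.10 × 10⁸ m)³) = 1160 kg/m³
d_R = 1.26 × 1.10 × 10⁵ km × (1160/1120)^(1/3)
    = 1.40 × 10⁵ km

1.40 × 10⁵ km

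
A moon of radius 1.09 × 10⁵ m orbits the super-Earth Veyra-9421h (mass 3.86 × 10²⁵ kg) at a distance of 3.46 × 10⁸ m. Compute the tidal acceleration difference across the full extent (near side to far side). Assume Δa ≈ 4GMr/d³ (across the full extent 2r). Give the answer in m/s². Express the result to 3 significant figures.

Δa = 4GMr/d³
   = 4 × (6.674 × 10⁻¹¹) × (3.86 × 10²⁵) × (1.09 × 10⁵) / (3.46 × 10⁸)³
   = 2.71 × 10⁻⁵ m/s²

2.71 × 10⁻⁵ m/s²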